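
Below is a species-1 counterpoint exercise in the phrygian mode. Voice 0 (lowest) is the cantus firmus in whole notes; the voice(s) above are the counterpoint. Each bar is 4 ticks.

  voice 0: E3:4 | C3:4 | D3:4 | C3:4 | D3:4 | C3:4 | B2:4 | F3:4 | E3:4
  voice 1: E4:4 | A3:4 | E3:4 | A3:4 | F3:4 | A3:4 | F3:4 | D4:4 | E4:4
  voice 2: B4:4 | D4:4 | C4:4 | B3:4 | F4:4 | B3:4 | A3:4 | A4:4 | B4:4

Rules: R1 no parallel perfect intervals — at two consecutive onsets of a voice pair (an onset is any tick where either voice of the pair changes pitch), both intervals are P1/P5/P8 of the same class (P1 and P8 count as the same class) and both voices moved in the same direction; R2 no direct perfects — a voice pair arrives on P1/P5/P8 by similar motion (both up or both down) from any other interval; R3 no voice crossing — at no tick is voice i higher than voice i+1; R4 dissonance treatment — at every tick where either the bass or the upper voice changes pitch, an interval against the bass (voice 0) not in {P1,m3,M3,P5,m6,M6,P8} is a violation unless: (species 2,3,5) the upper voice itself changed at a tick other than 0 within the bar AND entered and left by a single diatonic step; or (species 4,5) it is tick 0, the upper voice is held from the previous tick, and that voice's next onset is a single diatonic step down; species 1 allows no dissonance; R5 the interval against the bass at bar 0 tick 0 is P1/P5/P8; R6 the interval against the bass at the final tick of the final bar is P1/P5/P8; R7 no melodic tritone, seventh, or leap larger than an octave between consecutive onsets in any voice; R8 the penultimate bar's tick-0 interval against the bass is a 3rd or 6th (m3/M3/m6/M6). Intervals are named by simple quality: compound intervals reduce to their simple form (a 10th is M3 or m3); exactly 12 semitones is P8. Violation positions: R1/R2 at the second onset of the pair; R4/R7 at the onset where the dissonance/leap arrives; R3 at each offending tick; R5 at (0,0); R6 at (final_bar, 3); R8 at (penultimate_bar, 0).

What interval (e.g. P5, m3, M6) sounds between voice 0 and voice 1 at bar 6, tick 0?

voice 0=B2 voice 1=F3 -> TT

TT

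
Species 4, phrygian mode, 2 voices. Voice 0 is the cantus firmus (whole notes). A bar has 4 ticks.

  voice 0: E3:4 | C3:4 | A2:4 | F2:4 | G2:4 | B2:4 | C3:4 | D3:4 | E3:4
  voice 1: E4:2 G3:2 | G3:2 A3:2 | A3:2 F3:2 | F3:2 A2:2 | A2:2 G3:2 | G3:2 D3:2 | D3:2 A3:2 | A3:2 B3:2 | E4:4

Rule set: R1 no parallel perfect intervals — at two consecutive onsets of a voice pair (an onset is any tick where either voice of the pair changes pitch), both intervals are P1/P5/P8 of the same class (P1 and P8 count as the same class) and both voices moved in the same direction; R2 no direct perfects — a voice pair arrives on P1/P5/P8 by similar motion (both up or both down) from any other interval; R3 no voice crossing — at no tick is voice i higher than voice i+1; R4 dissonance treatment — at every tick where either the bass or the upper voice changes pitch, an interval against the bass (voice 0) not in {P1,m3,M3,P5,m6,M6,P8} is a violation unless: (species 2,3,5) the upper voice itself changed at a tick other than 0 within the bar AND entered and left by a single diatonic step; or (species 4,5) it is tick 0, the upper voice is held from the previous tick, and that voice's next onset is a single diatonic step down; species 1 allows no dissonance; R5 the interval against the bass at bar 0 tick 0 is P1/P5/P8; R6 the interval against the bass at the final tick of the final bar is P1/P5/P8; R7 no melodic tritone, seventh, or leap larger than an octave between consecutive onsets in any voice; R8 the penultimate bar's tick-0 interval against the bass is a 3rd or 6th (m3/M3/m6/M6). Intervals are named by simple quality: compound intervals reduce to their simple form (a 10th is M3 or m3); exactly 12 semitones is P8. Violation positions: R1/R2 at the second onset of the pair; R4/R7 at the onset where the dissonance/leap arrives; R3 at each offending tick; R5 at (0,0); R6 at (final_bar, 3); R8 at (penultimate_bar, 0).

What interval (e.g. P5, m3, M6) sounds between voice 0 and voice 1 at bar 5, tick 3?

m3

voice 0=B2 voice 1=D3 -> m3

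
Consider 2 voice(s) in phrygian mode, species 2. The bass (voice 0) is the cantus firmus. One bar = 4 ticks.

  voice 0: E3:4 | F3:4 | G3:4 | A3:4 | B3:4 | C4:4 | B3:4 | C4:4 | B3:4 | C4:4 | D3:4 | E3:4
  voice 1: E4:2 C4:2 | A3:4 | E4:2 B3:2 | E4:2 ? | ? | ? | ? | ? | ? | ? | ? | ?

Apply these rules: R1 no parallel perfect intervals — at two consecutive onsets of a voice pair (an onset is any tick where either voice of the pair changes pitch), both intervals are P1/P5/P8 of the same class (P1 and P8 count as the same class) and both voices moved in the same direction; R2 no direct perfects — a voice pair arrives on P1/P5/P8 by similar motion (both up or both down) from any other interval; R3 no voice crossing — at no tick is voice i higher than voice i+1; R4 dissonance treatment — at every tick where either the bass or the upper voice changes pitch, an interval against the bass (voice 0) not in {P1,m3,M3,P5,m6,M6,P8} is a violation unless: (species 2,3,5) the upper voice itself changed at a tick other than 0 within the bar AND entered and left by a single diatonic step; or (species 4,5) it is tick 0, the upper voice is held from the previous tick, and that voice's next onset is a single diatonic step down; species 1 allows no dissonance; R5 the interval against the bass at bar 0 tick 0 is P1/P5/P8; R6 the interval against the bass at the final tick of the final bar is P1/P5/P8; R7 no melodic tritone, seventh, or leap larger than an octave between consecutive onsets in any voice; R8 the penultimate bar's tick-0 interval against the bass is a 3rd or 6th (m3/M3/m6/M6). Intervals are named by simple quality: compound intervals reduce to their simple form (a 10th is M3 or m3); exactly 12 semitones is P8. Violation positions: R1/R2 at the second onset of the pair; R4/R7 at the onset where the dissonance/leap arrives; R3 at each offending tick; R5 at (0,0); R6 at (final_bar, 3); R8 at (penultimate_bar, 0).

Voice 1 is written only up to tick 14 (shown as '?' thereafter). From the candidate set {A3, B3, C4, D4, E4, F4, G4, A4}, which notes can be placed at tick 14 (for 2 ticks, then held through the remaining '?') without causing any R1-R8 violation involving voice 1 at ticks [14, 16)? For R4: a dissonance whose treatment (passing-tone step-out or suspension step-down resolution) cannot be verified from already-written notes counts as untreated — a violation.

A3: legal
B3: violates R4
C4: legal
D4: violates R4
E4: legal
F4: legal
G4: violates R4
A4: legal

{A3, A4, C4, E4, F4}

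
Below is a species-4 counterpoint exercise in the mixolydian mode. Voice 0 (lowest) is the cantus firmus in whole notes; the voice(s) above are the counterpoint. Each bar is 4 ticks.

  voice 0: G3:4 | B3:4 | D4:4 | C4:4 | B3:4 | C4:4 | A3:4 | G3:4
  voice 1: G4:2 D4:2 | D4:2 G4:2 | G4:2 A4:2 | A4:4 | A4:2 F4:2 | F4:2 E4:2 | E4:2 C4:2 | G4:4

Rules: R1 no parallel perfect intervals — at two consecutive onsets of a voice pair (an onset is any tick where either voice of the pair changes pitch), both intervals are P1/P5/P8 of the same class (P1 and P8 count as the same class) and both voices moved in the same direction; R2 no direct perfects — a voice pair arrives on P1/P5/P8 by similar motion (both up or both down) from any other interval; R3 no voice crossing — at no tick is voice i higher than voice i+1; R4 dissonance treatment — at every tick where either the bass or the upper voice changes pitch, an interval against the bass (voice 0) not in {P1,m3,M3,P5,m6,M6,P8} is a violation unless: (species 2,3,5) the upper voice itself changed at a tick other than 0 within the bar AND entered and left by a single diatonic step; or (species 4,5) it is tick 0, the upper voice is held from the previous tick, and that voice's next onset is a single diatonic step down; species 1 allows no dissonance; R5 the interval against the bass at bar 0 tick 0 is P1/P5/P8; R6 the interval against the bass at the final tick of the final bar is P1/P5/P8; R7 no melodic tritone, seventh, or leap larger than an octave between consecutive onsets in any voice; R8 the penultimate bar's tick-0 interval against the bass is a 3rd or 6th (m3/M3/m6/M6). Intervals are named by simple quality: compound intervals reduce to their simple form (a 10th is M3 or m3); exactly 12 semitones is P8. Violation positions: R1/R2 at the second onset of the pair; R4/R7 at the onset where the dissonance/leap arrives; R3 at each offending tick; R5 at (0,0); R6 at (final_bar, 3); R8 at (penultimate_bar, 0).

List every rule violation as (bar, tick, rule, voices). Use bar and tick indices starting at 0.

bar 0: v0=G3 v1=G4 downbeat P8
bar 1: v0=B3 v1=D4 downbeat m3
bar 2: v0=D4 v1=G4 downbeat P4
bar 3: v0=C4 v1=A4 downbeat M6
bar 4: v0=B3 v1=A4 downbeat m7
bar 5: v0=C4 v1=F4 downbeat P4
bar 6: v0=A3 v1=E4 downbeat P5
bar 7: v0=G3 v1=G4 downbeat P8
  -> R4 @ bar 2 tick 0 v(0, 1): D4/G4 P4 untreated
  -> R4 @ bar 4 tick 0 v(0, 1): B3/A4 m7 untreated
  -> R4 @ bar 4 tick 2 v(0, 1): B3/F4 TT untreated
  -> R8 @ bar 6 tick 0 v(0, 1): penult P5 not 3rd/6th

(2, 0, R4, (0, 1))
(4, 0, R4, (0, 1))
(4, 2, R4, (0, 1))
(6, 0, R8, (0, 1))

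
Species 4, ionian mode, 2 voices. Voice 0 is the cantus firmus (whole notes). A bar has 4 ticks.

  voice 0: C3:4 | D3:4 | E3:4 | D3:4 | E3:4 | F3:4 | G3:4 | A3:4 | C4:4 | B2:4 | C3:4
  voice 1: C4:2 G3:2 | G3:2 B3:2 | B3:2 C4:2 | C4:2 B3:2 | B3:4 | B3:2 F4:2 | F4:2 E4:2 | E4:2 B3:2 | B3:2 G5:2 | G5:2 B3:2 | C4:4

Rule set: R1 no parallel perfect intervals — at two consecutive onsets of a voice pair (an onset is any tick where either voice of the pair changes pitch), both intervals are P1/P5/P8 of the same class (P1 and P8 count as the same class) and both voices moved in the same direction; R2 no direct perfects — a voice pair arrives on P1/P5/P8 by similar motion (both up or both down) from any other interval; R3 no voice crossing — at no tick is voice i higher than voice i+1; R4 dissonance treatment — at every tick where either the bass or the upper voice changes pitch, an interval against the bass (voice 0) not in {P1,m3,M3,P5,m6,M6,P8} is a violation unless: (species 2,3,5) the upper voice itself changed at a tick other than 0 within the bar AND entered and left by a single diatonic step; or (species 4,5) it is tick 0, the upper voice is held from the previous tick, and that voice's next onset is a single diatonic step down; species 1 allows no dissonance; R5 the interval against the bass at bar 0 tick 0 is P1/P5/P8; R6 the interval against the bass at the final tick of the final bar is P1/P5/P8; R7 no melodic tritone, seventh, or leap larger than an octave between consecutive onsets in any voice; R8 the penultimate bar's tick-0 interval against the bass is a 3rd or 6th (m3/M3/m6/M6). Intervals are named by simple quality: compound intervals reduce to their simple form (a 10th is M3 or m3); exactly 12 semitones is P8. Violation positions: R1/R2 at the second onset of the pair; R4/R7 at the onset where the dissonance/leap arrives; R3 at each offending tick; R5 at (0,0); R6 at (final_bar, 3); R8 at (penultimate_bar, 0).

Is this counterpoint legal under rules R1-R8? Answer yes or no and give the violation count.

No (11 violations)

bar 0: v0=C3 v1=C4 (P8)
bar 1: v0=D3 v1=G3 (P4)
bar 2: v0=E3 v1=B3 (P5)
bar 3: v0=D3 v1=C4 (m7)
bar 4: v0=E3 v1=B3 (P5)
bar 5: v0=F3 v1=B3 (TT)
bar 6: v0=G3 v1=F4 (m7)
bar 7: v0=A3 v1=E4 (P5)
bar 8: v0=C4 v1=B3 (m2)
bar 9: v0=B2 v1=G5 (m6)
bar 10: v0=C3 v1=C4 (P8)
  R4 @ bar1.0: D3/G3 P4 untreated
  R4 @ bar5.0: F3/B3 TT untreated
  R7 @ bar5.2: B3->F4 leap 6st
  R4 @ bar7.2: A3/B3 M2 untreated
  R3 @ bar8.0: C4 above B3
  R4 @ bar8.0: C4/B3 m2 untreated
  R3 @ bar8.1: C4 above B3
  R7 @ bar8.2: B3->G5 leap 20st
  R7 @ bar9.0: C4->B2 leap 13st
  R7 @ bar9.2: G5->B3 leap 20st
  R1 @ bar10.0: B2/B3 P8 -> C3/C4 P8 similar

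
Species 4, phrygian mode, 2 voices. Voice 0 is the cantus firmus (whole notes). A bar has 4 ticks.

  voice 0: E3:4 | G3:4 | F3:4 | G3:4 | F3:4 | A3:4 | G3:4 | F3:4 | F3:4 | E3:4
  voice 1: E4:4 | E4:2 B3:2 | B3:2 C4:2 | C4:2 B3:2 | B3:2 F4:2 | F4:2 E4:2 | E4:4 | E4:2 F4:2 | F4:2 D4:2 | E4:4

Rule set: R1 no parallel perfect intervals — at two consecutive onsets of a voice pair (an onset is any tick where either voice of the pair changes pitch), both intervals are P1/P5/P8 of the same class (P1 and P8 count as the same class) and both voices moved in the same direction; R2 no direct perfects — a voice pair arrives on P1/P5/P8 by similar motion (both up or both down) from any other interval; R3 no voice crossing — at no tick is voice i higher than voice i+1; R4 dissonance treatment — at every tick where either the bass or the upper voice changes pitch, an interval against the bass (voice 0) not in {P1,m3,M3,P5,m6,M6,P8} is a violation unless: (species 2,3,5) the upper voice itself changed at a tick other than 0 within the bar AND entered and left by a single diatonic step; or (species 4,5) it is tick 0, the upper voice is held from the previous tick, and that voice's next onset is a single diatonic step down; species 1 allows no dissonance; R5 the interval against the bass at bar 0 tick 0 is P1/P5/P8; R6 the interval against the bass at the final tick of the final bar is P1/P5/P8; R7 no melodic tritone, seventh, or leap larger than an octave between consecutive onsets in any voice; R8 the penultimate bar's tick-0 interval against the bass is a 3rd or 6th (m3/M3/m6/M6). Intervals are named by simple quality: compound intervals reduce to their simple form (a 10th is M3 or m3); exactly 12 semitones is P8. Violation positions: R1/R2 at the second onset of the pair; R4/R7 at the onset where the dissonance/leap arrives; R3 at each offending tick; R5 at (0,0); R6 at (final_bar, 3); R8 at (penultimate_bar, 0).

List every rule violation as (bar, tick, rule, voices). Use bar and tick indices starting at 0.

(2, 0, R4, (0, 1))
(4, 0, R4, (0, 1))
(4, 2, R7, (1,))
(7, 0, R4, (0, 1))
(8, 0, R8, (0, 1))

bar 0: v0=E3 v1=E4 downbeat P8
bar 1: v0=G3 v1=E4 downbeat M6
bar 2: v0=F3 v1=B3 downbeat TT
bar 3: v0=G3 v1=C4 downbeat P4
bar 4: v0=F3 v1=B3 downbeat TT
bar 5: v0=A3 v1=F4 downbeat m6
bar 6: v0=G3 v1=E4 downbeat M6
bar 7: v0=F3 v1=E4 downbeat M7
bar 8: v0=F3 v1=F4 downbeat P8
bar 9: v0=E3 v1=E4 downbeat P8
  -> R4 @ bar 2 tick 0 v(0, 1): F3/B3 TT untreated
  -> R4 @ bar 4 tick 0 v(0, 1): F3/B3 TT untreated
  -> R7 @ bar 4 tick 2 v(1,): B3->F4 leap 6st
  -> R4 @ bar 7 tick 0 v(0, 1): F3/E4 M7 untreated
  -> R8 @ bar 8 tick 0 v(0, 1): penult P8 not 3rd/6th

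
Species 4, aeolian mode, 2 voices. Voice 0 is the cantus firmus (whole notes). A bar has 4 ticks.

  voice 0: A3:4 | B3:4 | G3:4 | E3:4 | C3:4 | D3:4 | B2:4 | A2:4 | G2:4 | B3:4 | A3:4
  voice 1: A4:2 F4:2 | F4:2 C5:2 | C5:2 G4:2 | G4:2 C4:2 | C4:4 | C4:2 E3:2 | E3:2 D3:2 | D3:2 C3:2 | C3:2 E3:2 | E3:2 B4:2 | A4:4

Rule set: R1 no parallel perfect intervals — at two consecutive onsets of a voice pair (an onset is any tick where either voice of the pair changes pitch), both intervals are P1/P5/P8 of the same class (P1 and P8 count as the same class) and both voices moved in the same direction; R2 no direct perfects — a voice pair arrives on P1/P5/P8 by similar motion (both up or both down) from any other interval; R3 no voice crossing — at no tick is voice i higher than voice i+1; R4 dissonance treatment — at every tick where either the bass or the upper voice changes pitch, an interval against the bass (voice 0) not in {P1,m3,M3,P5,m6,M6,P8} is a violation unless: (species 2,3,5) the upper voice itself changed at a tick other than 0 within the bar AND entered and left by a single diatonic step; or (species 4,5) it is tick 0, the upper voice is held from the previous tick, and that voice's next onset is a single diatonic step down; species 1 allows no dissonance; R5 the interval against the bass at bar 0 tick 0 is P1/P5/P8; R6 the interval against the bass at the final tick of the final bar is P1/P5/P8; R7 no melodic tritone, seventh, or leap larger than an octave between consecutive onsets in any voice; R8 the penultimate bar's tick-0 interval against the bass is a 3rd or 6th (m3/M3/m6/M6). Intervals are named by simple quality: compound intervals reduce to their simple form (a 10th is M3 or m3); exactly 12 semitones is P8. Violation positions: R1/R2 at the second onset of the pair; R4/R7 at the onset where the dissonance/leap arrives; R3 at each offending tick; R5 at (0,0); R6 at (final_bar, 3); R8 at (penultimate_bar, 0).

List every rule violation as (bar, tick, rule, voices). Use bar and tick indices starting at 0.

bar 0: v0=A3 v1=A4 downbeat P8
bar 1: v0=B3 v1=F4 downbeat TT
bar 2: v0=G3 v1=C5 downbeat P4
bar 3: v0=E3 v1=G4 downbeat m3
bar 4: v0=C3 v1=C4 downbeat P8
bar 5: v0=D3 v1=C4 downbeat m7
bar 6: v0=B2 v1=E3 downbeat P4
bar 7: v0=A2 v1=D3 downbeat P4
bar 8: v0=G2 v1=C3 downbeat P4
bar 9: v0=B3 v1=E3 downbeat P5
bar 10: v0=A3 v1=A4 downbeat P8
  -> R4 @ bar 1 tick 0 v(0, 1): B3/F4 TT untreated
  -> R4 @ bar 1 tick 2 v(0, 1): B3/C5 m2 untreated
  -> R4 @ bar 2 tick 0 v(0, 1): G3/C5 P4 untreated
  -> R4 @ bar 5 tick 0 v(0, 1): D3/C4 m7 untreated
  -> R4 @ bar 5 tick 2 v(0, 1): D3/E3 M2 untreated
  -> R4 @ bar 8 tick 0 v(0, 1): G2/C3 P4 untreated
  -> R3 @ bar 9 tick 0 v(0, 1): B3 above E3
  -> R7 @ bar 9 tick 0 v(0,): G2->B3 leap 16st
  -> R8 @ bar 9 tick 0 v(0, 1): penult P5 not 3rd/6th
  -> R3 @ bar 9 tick 1 v(0, 1): B3 above E3
  -> R7 @ bar 9 tick 2 v(1,): E3->B4 leap 19st
  -> R1 @ bar 10 tick 0 v(0, 1): B3/B4 P8 -> A3/A4 P8 similar

(1, 0, R4, (0, 1))
(1, 2, R4, (0, 1))
(2, 0, R4, (0, 1))
(5, 0, R4, (0, 1))
(5, 2, R4, (0, 1))
(8, 0, R4, (0, 1))
(9, 0, R3, (0, 1))
(9, 0, R7, (0,))
(9, 0, R8, (0, 1))
(9, 1, R3, (0, 1))
(9, 2, R7, (1,))
(10, 0, R1, (0, 1))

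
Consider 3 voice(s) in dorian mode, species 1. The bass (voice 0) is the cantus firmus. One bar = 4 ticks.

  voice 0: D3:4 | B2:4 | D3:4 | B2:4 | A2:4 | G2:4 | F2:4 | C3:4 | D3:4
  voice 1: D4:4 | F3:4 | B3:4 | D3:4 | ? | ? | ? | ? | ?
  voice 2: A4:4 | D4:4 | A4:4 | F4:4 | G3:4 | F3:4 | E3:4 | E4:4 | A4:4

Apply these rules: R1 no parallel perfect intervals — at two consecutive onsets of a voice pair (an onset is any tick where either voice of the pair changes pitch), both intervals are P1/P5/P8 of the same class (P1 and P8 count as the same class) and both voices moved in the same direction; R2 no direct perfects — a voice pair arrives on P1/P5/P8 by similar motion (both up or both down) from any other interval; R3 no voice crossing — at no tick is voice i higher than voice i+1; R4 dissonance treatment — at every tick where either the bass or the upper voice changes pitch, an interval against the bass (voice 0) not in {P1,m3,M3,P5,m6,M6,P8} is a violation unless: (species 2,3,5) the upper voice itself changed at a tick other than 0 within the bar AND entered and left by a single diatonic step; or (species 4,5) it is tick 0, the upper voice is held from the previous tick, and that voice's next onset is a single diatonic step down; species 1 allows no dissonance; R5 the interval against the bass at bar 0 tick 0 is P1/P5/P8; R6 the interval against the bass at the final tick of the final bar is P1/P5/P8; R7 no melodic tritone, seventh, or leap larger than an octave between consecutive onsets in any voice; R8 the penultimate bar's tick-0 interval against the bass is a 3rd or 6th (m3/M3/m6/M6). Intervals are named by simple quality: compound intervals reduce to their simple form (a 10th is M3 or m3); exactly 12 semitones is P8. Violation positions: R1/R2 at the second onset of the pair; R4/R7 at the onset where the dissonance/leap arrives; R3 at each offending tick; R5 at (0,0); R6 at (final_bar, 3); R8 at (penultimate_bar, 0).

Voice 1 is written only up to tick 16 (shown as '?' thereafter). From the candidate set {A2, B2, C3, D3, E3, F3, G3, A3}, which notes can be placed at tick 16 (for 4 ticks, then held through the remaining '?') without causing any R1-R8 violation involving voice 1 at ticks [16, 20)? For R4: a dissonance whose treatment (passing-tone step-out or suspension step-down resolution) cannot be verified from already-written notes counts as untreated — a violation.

{E3, F3}

A2: violates R2
B2: violates R4
C3: violates R2
D3: violates R4
E3: legal
F3: legal
G3: violates R4
A3: violates R3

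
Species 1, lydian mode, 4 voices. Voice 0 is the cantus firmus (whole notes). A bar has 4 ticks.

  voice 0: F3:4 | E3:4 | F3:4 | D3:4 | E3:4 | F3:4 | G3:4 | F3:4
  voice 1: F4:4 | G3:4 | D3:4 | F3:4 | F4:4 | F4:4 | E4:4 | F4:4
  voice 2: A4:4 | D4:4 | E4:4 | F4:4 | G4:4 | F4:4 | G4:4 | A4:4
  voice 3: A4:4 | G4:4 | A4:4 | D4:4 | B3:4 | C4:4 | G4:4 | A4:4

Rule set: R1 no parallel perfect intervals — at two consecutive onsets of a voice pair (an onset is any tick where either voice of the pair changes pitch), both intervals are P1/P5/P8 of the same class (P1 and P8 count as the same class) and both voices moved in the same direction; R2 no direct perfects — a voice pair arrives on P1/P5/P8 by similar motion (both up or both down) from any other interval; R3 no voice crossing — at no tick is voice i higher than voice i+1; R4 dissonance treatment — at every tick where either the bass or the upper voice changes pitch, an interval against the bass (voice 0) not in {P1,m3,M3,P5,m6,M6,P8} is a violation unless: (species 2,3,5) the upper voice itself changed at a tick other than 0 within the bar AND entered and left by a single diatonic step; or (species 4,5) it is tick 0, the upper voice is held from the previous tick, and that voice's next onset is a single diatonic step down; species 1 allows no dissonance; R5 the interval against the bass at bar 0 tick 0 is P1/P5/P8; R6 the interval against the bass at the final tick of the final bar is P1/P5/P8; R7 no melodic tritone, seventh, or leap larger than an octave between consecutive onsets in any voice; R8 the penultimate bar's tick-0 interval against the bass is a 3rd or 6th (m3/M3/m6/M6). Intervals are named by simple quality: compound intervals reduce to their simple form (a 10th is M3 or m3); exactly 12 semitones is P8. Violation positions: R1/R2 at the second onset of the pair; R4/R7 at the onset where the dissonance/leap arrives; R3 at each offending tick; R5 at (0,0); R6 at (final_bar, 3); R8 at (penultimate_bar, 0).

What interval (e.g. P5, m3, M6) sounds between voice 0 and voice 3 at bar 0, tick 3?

voice 0=F3 voice 3=A4 -> M3

M3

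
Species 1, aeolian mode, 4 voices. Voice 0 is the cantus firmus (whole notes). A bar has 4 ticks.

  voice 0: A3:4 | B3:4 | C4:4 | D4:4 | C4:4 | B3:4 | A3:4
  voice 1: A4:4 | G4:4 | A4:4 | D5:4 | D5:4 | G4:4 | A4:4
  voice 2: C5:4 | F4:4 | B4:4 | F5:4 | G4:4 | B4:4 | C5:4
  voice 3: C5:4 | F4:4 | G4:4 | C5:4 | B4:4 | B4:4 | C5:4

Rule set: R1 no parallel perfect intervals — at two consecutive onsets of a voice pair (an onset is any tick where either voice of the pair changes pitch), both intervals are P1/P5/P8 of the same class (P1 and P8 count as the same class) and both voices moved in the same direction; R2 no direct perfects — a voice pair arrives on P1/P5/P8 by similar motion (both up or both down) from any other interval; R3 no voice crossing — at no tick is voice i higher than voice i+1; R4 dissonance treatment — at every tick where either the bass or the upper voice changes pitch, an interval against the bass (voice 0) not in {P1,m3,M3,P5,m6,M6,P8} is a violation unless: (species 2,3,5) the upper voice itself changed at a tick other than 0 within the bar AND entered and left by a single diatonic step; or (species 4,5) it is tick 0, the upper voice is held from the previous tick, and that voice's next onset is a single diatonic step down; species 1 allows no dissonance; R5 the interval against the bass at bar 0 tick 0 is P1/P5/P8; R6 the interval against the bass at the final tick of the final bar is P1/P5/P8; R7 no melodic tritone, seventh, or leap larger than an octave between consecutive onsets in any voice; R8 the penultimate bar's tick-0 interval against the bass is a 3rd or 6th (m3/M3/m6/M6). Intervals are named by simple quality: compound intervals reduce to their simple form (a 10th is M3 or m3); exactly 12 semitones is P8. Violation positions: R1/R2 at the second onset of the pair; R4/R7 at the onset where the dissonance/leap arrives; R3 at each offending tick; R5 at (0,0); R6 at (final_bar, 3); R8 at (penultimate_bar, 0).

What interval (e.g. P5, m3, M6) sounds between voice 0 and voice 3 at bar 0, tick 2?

m3

voice 0=A3 voice 3=C5 -> m3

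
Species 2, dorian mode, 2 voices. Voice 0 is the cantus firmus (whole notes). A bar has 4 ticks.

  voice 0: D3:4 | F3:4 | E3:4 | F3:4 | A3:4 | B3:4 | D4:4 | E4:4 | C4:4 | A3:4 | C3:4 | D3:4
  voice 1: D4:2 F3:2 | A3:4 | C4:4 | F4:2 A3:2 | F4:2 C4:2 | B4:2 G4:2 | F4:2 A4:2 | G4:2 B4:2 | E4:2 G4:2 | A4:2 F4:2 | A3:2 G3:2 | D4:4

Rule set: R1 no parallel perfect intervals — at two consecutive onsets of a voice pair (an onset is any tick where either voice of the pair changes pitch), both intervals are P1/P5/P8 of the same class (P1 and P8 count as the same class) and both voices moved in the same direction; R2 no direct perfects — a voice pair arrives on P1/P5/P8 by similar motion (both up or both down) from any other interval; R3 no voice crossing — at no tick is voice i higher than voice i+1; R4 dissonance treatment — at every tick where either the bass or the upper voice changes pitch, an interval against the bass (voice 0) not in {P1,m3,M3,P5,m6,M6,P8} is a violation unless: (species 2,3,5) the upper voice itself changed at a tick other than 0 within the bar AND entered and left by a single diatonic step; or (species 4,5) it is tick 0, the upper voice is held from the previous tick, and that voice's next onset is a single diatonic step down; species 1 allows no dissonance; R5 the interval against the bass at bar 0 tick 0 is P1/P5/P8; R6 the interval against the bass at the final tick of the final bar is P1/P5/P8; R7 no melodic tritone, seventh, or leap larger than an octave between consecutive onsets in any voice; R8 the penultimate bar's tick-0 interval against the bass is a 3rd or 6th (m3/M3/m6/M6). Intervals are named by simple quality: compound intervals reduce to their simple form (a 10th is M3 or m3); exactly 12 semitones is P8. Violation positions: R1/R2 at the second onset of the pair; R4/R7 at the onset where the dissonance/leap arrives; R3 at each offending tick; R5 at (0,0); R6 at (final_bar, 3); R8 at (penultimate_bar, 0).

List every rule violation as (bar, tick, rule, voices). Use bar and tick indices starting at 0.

(3, 0, R2, (0, 1))
(5, 0, R2, (0, 1))
(5, 0, R7, (1,))
(11, 0, R2, (0, 1))

bar 0: v0=D3 v1=D4 downbeat P8
bar 1: v0=F3 v1=A3 downbeat M3
bar 2: v0=E3 v1=C4 downbeat m6
bar 3: v0=F3 v1=F4 downbeat P8
bar 4: v0=A3 v1=F4 downbeat m6
bar 5: v0=B3 v1=B4 downbeat P8
bar 6: v0=D4 v1=F4 downbeat m3
bar 7: v0=E4 v1=G4 downbeat m3
bar 8: v0=C4 v1=E4 downbeat M3
bar 9: v0=A3 v1=A4 downbeat P8
bar 10: v0=C3 v1=A3 downbeat M6
bar 11: v0=D3 v1=D4 downbeat P8
  -> R2 @ bar 3 tick 0 v(0, 1): E3/C4 m6 -> F3/F4 P8 similar
  -> R2 @ bar 5 tick 0 v(0, 1): A3/C4 m3 -> B3/B4 P8 similar
  -> R7 @ bar 5 tick 0 v(1,): C4->B4 leap 11st
  -> R2 @ bar 11 tick 0 v(0, 1): C3/G3 P5 -> D3/D4 P8 similar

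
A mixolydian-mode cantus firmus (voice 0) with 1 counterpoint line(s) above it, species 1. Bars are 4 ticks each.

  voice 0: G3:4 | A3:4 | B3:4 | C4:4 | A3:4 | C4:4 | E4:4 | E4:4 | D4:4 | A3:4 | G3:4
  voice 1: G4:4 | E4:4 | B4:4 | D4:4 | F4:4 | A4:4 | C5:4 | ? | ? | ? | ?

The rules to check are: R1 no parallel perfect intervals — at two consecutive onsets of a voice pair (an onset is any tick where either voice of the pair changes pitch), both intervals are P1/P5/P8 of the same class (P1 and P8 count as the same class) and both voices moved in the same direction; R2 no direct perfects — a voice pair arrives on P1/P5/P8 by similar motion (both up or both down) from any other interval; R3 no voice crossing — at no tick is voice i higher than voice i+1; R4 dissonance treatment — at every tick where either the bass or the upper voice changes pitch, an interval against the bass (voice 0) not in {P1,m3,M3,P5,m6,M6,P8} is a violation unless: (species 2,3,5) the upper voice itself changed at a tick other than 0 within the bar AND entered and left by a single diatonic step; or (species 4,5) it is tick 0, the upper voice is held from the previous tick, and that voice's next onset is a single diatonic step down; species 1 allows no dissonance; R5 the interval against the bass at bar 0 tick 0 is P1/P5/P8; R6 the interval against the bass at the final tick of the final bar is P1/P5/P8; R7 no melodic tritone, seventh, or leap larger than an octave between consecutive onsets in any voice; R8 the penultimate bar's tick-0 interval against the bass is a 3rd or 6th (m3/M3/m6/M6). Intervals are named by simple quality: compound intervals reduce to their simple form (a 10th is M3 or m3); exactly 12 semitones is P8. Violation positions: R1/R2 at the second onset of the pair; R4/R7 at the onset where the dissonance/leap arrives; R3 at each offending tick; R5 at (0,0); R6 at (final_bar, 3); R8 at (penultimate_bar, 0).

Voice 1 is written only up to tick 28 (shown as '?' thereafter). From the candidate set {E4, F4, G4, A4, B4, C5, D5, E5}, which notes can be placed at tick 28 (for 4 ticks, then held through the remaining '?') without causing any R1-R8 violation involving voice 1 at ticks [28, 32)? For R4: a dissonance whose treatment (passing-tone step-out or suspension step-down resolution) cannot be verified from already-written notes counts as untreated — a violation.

{B4, C5, E4, E5, G4}

E4: legal
F4: violates R4
G4: legal
A4: violates R4
B4: legal
C5: legal
D5: violates R4
E5: legal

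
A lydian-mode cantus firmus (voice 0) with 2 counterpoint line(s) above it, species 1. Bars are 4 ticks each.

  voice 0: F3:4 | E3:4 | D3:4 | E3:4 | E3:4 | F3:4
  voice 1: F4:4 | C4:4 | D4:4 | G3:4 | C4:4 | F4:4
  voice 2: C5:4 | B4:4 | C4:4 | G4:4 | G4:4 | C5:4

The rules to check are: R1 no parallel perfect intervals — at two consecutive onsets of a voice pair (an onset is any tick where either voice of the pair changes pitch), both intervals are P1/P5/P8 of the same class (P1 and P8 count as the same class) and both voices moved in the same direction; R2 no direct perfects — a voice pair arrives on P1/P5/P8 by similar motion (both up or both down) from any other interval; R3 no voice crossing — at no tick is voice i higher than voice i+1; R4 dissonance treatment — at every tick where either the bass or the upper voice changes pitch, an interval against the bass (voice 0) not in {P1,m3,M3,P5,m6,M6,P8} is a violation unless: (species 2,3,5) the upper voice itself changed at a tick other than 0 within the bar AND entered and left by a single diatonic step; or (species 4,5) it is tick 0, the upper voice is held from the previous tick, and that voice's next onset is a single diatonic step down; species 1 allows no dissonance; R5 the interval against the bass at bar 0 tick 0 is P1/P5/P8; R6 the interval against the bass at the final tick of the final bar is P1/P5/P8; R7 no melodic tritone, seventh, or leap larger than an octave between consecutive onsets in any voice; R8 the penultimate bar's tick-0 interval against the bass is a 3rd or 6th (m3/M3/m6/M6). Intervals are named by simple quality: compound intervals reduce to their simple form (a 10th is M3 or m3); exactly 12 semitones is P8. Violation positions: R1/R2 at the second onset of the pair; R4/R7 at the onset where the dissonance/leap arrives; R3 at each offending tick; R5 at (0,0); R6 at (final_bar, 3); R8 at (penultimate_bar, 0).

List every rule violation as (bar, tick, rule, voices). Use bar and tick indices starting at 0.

(1, 0, R1, (0, 2))
(2, 0, R3, (1, 2))
(2, 0, R4, (0, 2))
(2, 0, R7, (2,))
(2, 1, R3, (1, 2))
(2, 2, R3, (1, 2))
(2, 3, R3, (1, 2))
(5, 0, R1, (1, 2))
(5, 0, R2, (0, 1))
(5, 0, R2, (0, 2))

bar 0: v0=F3 v1=F4 v2=C5 downbeat P5
bar 1: v0=E3 v1=C4 v2=B4 downbeat P5
bar 2: v0=D3 v1=D4 v2=C4 downbeat m7
bar 3: v0=E3 v1=G3 v2=G4 downbeat m3
bar 4: v0=E3 v1=C4 v2=G4 downbeat m3
bar 5: v0=F3 v1=F4 v2=C5 downbeat P5
  -> R1 @ bar 1 tick 0 v(0, 2): F3/C5 P5 -> E3/B4 P5 similar
  -> R3 @ bar 2 tick 0 v(1, 2): D4 above C4
  -> R4 @ bar 2 tick 0 v(0, 2): D3/C4 m7 untreated
  -> R7 @ bar 2 tick 0 v(2,): B4->C4 leap 11st
  -> R3 @ bar 2 tick 1 v(1, 2): D4 above C4
  -> R3 @ bar 2 tick 2 v(1, 2): D4 above C4
  -> R3 @ bar 2 tick 3 v(1, 2): D4 above C4
  -> R1 @ bar 5 tick 0 v(1, 2): C4/G4 P5 -> F4/C5 P5 similar
  -> R2 @ bar 5 tick 0 v(0, 1): E3/C4 m6 -> F3/F4 P8 similar
  -> R2 @ bar 5 tick 0 v(0, 2): E3/G4 m3 -> F3/C5 P5 similar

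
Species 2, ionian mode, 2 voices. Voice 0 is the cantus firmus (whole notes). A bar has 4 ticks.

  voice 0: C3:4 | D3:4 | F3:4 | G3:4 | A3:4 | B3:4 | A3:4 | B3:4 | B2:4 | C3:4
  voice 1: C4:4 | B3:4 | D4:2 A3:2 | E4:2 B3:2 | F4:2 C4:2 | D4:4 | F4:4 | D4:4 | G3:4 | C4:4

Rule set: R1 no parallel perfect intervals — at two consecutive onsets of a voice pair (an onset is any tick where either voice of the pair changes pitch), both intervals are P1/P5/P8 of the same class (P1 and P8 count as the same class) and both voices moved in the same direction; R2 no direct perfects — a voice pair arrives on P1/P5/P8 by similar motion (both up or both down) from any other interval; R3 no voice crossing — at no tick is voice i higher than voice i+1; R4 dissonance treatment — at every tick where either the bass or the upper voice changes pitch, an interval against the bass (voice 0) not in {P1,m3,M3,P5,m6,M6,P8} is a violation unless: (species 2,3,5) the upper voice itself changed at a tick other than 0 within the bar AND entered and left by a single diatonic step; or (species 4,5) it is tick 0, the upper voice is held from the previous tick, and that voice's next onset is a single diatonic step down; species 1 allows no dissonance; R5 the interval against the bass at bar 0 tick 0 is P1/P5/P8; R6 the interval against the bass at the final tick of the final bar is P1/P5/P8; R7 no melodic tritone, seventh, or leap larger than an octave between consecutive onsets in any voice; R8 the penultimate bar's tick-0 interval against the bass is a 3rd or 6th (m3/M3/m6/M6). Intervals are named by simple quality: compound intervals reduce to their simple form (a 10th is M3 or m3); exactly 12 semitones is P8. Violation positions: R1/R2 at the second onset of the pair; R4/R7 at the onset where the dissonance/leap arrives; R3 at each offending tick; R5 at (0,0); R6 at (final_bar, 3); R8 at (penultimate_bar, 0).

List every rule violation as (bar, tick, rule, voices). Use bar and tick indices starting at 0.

(4, 0, R7, (1,))
(9, 0, R2, (0, 1))

bar 0: v0=C3 v1=C4 downbeat P8
bar 1: v0=D3 v1=B3 downbeat M6
bar 2: v0=F3 v1=D4 downbeat M6
bar 3: v0=G3 v1=E4 downbeat M6
bar 4: v0=A3 v1=F4 downbeat m6
bar 5: v0=B3 v1=D4 downbeat m3
bar 6: v0=A3 v1=F4 downbeat m6
bar 7: v0=B3 v1=D4 downbeat m3
bar 8: v0=B2 v1=G3 downbeat m6
bar 9: v0=C3 v1=C4 downbeat P8
  -> R7 @ bar 4 tick 0 v(1,): B3->F4 leap 6st
  -> R2 @ bar 9 tick 0 v(0, 1): B2/G3 m6 -> C3/C4 P8 similar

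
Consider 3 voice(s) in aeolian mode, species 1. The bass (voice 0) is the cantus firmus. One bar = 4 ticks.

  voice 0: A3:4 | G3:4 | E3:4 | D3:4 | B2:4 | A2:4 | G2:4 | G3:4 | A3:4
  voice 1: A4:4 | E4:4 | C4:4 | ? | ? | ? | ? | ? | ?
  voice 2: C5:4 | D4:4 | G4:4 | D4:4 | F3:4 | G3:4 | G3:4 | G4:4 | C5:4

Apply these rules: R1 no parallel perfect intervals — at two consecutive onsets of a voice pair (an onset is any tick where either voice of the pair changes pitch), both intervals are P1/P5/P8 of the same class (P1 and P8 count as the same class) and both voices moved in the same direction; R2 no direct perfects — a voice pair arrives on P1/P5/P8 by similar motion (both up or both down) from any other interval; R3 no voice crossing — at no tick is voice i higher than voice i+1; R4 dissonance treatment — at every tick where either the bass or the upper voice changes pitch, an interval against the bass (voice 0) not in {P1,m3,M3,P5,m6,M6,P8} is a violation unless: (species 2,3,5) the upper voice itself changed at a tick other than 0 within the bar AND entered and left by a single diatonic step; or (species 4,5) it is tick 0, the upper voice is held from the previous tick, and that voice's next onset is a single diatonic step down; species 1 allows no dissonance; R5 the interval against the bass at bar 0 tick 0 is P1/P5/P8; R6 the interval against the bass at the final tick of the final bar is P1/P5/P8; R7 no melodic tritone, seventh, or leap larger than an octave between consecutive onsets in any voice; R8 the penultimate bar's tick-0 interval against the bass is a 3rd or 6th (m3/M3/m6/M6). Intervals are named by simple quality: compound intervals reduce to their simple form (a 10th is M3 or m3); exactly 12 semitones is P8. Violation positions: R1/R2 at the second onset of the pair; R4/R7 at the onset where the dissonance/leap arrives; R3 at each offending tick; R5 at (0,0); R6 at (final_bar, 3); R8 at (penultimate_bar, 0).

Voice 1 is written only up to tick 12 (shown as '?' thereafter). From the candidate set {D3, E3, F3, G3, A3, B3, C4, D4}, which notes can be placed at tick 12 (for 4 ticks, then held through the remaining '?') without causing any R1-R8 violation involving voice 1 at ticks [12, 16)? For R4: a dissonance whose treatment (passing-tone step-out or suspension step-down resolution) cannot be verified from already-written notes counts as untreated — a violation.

{B3, D4, F3}

D3: violates R2,R7
E3: violates R4
F3: legal
G3: violates R1,R4
A3: violates R2
B3: legal
C4: violates R4
D4: legal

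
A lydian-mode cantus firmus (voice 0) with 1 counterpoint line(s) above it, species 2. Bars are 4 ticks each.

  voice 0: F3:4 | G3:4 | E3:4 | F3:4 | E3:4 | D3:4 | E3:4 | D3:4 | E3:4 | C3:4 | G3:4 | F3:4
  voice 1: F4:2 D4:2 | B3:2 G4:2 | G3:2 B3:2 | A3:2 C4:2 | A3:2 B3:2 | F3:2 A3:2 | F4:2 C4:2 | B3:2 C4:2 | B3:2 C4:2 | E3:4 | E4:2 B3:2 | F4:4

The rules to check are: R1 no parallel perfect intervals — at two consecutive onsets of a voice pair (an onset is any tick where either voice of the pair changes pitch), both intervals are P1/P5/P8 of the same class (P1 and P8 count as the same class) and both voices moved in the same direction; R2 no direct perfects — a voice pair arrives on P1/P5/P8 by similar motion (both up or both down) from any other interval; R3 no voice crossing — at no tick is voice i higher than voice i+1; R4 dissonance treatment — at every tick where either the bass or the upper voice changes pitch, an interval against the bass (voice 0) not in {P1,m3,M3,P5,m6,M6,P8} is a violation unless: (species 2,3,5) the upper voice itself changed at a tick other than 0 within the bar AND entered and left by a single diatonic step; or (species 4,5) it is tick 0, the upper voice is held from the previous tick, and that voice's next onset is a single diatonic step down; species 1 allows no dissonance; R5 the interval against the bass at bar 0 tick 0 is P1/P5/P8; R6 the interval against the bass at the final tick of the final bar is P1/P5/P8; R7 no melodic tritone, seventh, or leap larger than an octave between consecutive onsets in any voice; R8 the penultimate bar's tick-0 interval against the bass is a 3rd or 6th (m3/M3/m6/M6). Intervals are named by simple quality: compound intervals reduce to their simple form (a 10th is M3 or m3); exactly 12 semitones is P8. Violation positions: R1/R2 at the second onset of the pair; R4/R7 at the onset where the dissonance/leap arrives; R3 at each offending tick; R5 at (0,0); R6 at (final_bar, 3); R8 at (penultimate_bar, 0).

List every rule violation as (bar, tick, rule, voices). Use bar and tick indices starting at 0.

bar 0: v0=F3 v1=F4 downbeat P8
bar 1: v0=G3 v1=B3 downbeat M3
bar 2: v0=E3 v1=G3 downbeat m3
bar 3: v0=F3 v1=A3 downbeat M3
bar 4: v0=E3 v1=A3 downbeat P4
bar 5: v0=D3 v1=F3 downbeat m3
bar 6: v0=E3 v1=F4 downbeat m2
bar 7: v0=D3 v1=B3 downbeat M6
bar 8: v0=E3 v1=B3 downbeat P5
bar 9: v0=C3 v1=E3 downbeat M3
bar 10: v0=G3 v1=E4 downbeat M6
bar 11: v0=F3 v1=F4 downbeat P8
  -> R4 @ bar 4 tick 0 v(0, 1): E3/A3 P4 untreated
  -> R7 @ bar 5 tick 0 v(1,): B3->F3 leap 6st
  -> R4 @ bar 6 tick 0 v(0, 1): E3/F4 m2 untreated
  -> R7 @ bar 11 tick 0 v(1,): B3->F4 leap 6st

(4, 0, R4, (0, 1))
(5, 0, R7, (1,))
(6, 0, R4, (0, 1))
(11, 0, R7, (1,))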